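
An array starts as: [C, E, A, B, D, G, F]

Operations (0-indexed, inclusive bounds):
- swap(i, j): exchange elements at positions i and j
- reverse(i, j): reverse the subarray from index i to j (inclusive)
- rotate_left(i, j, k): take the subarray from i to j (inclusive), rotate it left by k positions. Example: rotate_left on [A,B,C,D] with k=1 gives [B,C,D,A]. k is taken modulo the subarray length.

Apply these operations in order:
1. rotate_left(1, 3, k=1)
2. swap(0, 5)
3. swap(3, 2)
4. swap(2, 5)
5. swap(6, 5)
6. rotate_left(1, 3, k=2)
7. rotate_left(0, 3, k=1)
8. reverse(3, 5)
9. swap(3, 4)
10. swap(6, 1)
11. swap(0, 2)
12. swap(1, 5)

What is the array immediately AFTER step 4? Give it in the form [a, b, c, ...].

Answer: [G, A, C, B, D, E, F]

Derivation:
After 1 (rotate_left(1, 3, k=1)): [C, A, B, E, D, G, F]
After 2 (swap(0, 5)): [G, A, B, E, D, C, F]
After 3 (swap(3, 2)): [G, A, E, B, D, C, F]
After 4 (swap(2, 5)): [G, A, C, B, D, E, F]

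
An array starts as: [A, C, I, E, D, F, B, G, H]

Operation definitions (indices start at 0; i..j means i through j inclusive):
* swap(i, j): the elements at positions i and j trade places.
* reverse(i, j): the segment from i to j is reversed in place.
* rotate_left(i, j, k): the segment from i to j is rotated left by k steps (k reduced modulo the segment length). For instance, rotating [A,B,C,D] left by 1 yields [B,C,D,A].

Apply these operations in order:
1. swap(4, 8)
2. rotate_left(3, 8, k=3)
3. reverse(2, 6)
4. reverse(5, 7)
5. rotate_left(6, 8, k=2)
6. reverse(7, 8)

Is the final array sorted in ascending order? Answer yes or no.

After 1 (swap(4, 8)): [A, C, I, E, H, F, B, G, D]
After 2 (rotate_left(3, 8, k=3)): [A, C, I, B, G, D, E, H, F]
After 3 (reverse(2, 6)): [A, C, E, D, G, B, I, H, F]
After 4 (reverse(5, 7)): [A, C, E, D, G, H, I, B, F]
After 5 (rotate_left(6, 8, k=2)): [A, C, E, D, G, H, F, I, B]
After 6 (reverse(7, 8)): [A, C, E, D, G, H, F, B, I]

Answer: no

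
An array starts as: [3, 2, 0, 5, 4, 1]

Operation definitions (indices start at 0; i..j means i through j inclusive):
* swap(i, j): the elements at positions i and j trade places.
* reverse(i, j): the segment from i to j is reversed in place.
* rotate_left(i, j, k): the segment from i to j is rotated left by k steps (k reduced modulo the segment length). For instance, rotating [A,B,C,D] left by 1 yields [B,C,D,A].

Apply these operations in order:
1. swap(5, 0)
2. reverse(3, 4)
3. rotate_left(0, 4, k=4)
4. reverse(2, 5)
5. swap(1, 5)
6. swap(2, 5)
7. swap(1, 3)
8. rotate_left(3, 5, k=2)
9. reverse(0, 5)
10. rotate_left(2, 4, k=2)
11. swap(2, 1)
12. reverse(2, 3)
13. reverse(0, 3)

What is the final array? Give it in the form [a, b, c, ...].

Answer: [2, 3, 4, 0, 1, 5]

Derivation:
After 1 (swap(5, 0)): [1, 2, 0, 5, 4, 3]
After 2 (reverse(3, 4)): [1, 2, 0, 4, 5, 3]
After 3 (rotate_left(0, 4, k=4)): [5, 1, 2, 0, 4, 3]
After 4 (reverse(2, 5)): [5, 1, 3, 4, 0, 2]
After 5 (swap(1, 5)): [5, 2, 3, 4, 0, 1]
After 6 (swap(2, 5)): [5, 2, 1, 4, 0, 3]
After 7 (swap(1, 3)): [5, 4, 1, 2, 0, 3]
After 8 (rotate_left(3, 5, k=2)): [5, 4, 1, 3, 2, 0]
After 9 (reverse(0, 5)): [0, 2, 3, 1, 4, 5]
After 10 (rotate_left(2, 4, k=2)): [0, 2, 4, 3, 1, 5]
After 11 (swap(2, 1)): [0, 4, 2, 3, 1, 5]
After 12 (reverse(2, 3)): [0, 4, 3, 2, 1, 5]
After 13 (reverse(0, 3)): [2, 3, 4, 0, 1, 5]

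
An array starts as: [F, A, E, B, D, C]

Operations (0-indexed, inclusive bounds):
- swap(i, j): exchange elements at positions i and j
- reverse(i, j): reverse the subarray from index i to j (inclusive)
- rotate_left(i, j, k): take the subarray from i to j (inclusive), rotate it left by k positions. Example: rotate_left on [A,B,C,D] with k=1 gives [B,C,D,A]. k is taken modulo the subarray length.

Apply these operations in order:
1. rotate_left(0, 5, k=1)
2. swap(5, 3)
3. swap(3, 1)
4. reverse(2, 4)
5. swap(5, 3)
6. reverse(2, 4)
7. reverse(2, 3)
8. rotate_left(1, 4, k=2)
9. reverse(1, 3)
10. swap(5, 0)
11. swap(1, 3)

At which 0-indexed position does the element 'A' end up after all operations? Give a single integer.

After 1 (rotate_left(0, 5, k=1)): [A, E, B, D, C, F]
After 2 (swap(5, 3)): [A, E, B, F, C, D]
After 3 (swap(3, 1)): [A, F, B, E, C, D]
After 4 (reverse(2, 4)): [A, F, C, E, B, D]
After 5 (swap(5, 3)): [A, F, C, D, B, E]
After 6 (reverse(2, 4)): [A, F, B, D, C, E]
After 7 (reverse(2, 3)): [A, F, D, B, C, E]
After 8 (rotate_left(1, 4, k=2)): [A, B, C, F, D, E]
After 9 (reverse(1, 3)): [A, F, C, B, D, E]
After 10 (swap(5, 0)): [E, F, C, B, D, A]
After 11 (swap(1, 3)): [E, B, C, F, D, A]

Answer: 5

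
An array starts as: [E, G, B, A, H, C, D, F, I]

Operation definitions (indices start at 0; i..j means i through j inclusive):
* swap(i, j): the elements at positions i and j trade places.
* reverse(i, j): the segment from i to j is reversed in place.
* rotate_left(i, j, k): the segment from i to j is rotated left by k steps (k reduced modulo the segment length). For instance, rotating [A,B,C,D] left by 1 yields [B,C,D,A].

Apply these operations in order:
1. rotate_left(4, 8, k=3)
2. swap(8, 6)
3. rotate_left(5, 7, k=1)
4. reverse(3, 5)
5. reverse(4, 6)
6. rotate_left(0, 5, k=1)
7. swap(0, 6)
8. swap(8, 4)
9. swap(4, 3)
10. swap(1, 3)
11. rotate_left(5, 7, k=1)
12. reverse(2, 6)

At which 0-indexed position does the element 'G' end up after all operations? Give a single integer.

After 1 (rotate_left(4, 8, k=3)): [E, G, B, A, F, I, H, C, D]
After 2 (swap(8, 6)): [E, G, B, A, F, I, D, C, H]
After 3 (rotate_left(5, 7, k=1)): [E, G, B, A, F, D, C, I, H]
After 4 (reverse(3, 5)): [E, G, B, D, F, A, C, I, H]
After 5 (reverse(4, 6)): [E, G, B, D, C, A, F, I, H]
After 6 (rotate_left(0, 5, k=1)): [G, B, D, C, A, E, F, I, H]
After 7 (swap(0, 6)): [F, B, D, C, A, E, G, I, H]
After 8 (swap(8, 4)): [F, B, D, C, H, E, G, I, A]
After 9 (swap(4, 3)): [F, B, D, H, C, E, G, I, A]
After 10 (swap(1, 3)): [F, H, D, B, C, E, G, I, A]
After 11 (rotate_left(5, 7, k=1)): [F, H, D, B, C, G, I, E, A]
After 12 (reverse(2, 6)): [F, H, I, G, C, B, D, E, A]

Answer: 3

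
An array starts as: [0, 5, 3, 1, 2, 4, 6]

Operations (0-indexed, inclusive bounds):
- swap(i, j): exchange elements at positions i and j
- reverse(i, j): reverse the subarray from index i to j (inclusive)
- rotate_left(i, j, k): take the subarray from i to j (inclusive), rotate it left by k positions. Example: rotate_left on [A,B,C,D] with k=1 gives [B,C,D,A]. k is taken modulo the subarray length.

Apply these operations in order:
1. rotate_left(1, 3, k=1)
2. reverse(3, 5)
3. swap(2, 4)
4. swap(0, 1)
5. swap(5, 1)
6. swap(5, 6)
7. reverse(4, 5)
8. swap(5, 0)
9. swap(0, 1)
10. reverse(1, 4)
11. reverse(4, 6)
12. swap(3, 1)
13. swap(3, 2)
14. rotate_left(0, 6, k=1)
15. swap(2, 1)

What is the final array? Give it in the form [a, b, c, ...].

Answer: [2, 4, 6, 0, 3, 1, 5]

Derivation:
After 1 (rotate_left(1, 3, k=1)): [0, 3, 1, 5, 2, 4, 6]
After 2 (reverse(3, 5)): [0, 3, 1, 4, 2, 5, 6]
After 3 (swap(2, 4)): [0, 3, 2, 4, 1, 5, 6]
After 4 (swap(0, 1)): [3, 0, 2, 4, 1, 5, 6]
After 5 (swap(5, 1)): [3, 5, 2, 4, 1, 0, 6]
After 6 (swap(5, 6)): [3, 5, 2, 4, 1, 6, 0]
After 7 (reverse(4, 5)): [3, 5, 2, 4, 6, 1, 0]
After 8 (swap(5, 0)): [1, 5, 2, 4, 6, 3, 0]
After 9 (swap(0, 1)): [5, 1, 2, 4, 6, 3, 0]
After 10 (reverse(1, 4)): [5, 6, 4, 2, 1, 3, 0]
After 11 (reverse(4, 6)): [5, 6, 4, 2, 0, 3, 1]
After 12 (swap(3, 1)): [5, 2, 4, 6, 0, 3, 1]
After 13 (swap(3, 2)): [5, 2, 6, 4, 0, 3, 1]
After 14 (rotate_left(0, 6, k=1)): [2, 6, 4, 0, 3, 1, 5]
After 15 (swap(2, 1)): [2, 4, 6, 0, 3, 1, 5]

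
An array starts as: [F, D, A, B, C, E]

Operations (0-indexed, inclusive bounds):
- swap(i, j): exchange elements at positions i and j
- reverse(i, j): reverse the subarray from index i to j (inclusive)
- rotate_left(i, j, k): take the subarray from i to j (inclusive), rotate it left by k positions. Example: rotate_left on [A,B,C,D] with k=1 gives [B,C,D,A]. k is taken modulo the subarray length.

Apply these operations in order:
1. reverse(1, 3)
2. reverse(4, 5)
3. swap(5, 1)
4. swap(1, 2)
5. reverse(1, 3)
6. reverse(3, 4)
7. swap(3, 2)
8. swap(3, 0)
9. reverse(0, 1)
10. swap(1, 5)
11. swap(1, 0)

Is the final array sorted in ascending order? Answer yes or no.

After 1 (reverse(1, 3)): [F, B, A, D, C, E]
After 2 (reverse(4, 5)): [F, B, A, D, E, C]
After 3 (swap(5, 1)): [F, C, A, D, E, B]
After 4 (swap(1, 2)): [F, A, C, D, E, B]
After 5 (reverse(1, 3)): [F, D, C, A, E, B]
After 6 (reverse(3, 4)): [F, D, C, E, A, B]
After 7 (swap(3, 2)): [F, D, E, C, A, B]
After 8 (swap(3, 0)): [C, D, E, F, A, B]
After 9 (reverse(0, 1)): [D, C, E, F, A, B]
After 10 (swap(1, 5)): [D, B, E, F, A, C]
After 11 (swap(1, 0)): [B, D, E, F, A, C]

Answer: no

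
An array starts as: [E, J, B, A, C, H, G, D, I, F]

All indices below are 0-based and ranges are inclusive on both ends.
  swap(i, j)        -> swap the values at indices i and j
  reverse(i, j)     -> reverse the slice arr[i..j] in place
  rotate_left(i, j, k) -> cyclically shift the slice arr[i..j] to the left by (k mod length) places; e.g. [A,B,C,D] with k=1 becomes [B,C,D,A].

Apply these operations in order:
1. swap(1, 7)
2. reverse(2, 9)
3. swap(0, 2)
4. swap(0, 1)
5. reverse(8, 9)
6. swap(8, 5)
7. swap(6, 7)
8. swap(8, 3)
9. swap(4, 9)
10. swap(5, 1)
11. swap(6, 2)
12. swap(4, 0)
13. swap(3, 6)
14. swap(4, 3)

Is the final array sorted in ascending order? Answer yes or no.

Answer: yes

Derivation:
After 1 (swap(1, 7)): [E, D, B, A, C, H, G, J, I, F]
After 2 (reverse(2, 9)): [E, D, F, I, J, G, H, C, A, B]
After 3 (swap(0, 2)): [F, D, E, I, J, G, H, C, A, B]
After 4 (swap(0, 1)): [D, F, E, I, J, G, H, C, A, B]
After 5 (reverse(8, 9)): [D, F, E, I, J, G, H, C, B, A]
After 6 (swap(8, 5)): [D, F, E, I, J, B, H, C, G, A]
After 7 (swap(6, 7)): [D, F, E, I, J, B, C, H, G, A]
After 8 (swap(8, 3)): [D, F, E, G, J, B, C, H, I, A]
After 9 (swap(4, 9)): [D, F, E, G, A, B, C, H, I, J]
After 10 (swap(5, 1)): [D, B, E, G, A, F, C, H, I, J]
After 11 (swap(6, 2)): [D, B, C, G, A, F, E, H, I, J]
After 12 (swap(4, 0)): [A, B, C, G, D, F, E, H, I, J]
After 13 (swap(3, 6)): [A, B, C, E, D, F, G, H, I, J]
After 14 (swap(4, 3)): [A, B, C, D, E, F, G, H, I, J]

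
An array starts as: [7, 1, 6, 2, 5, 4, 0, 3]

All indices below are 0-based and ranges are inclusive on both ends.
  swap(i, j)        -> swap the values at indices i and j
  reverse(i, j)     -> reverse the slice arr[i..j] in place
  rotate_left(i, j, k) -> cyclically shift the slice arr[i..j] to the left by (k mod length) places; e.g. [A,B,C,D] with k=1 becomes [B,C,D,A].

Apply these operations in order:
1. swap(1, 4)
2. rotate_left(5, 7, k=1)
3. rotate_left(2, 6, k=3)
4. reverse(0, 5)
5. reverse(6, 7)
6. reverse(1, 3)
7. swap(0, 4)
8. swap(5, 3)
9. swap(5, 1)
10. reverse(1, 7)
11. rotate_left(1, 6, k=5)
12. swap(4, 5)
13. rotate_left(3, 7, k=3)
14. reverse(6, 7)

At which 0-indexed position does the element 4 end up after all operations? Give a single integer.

After 1 (swap(1, 4)): [7, 5, 6, 2, 1, 4, 0, 3]
After 2 (rotate_left(5, 7, k=1)): [7, 5, 6, 2, 1, 0, 3, 4]
After 3 (rotate_left(2, 6, k=3)): [7, 5, 0, 3, 6, 2, 1, 4]
After 4 (reverse(0, 5)): [2, 6, 3, 0, 5, 7, 1, 4]
After 5 (reverse(6, 7)): [2, 6, 3, 0, 5, 7, 4, 1]
After 6 (reverse(1, 3)): [2, 0, 3, 6, 5, 7, 4, 1]
After 7 (swap(0, 4)): [5, 0, 3, 6, 2, 7, 4, 1]
After 8 (swap(5, 3)): [5, 0, 3, 7, 2, 6, 4, 1]
After 9 (swap(5, 1)): [5, 6, 3, 7, 2, 0, 4, 1]
After 10 (reverse(1, 7)): [5, 1, 4, 0, 2, 7, 3, 6]
After 11 (rotate_left(1, 6, k=5)): [5, 3, 1, 4, 0, 2, 7, 6]
After 12 (swap(4, 5)): [5, 3, 1, 4, 2, 0, 7, 6]
After 13 (rotate_left(3, 7, k=3)): [5, 3, 1, 7, 6, 4, 2, 0]
After 14 (reverse(6, 7)): [5, 3, 1, 7, 6, 4, 0, 2]

Answer: 5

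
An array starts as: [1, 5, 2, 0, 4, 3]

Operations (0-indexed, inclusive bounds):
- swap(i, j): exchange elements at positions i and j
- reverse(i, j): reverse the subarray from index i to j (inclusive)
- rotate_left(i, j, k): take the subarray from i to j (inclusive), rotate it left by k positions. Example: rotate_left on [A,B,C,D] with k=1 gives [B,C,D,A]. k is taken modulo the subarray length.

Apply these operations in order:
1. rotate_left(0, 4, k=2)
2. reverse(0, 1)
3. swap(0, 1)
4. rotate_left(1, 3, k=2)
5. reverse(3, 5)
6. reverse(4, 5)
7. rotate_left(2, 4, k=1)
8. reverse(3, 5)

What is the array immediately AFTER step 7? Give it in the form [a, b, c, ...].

After 1 (rotate_left(0, 4, k=2)): [2, 0, 4, 1, 5, 3]
After 2 (reverse(0, 1)): [0, 2, 4, 1, 5, 3]
After 3 (swap(0, 1)): [2, 0, 4, 1, 5, 3]
After 4 (rotate_left(1, 3, k=2)): [2, 1, 0, 4, 5, 3]
After 5 (reverse(3, 5)): [2, 1, 0, 3, 5, 4]
After 6 (reverse(4, 5)): [2, 1, 0, 3, 4, 5]
After 7 (rotate_left(2, 4, k=1)): [2, 1, 3, 4, 0, 5]

Answer: [2, 1, 3, 4, 0, 5]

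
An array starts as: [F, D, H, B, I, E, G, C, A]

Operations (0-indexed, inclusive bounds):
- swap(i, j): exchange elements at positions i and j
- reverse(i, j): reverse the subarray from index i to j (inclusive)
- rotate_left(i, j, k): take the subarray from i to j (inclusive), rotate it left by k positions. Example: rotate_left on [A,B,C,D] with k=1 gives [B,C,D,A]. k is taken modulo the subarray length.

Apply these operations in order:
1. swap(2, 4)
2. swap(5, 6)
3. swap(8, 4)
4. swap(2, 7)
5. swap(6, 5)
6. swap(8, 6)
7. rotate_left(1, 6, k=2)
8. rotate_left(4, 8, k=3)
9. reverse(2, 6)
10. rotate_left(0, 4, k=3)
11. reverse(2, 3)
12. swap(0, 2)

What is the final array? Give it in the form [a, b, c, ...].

Answer: [B, I, G, F, H, E, A, D, C]

Derivation:
After 1 (swap(2, 4)): [F, D, I, B, H, E, G, C, A]
After 2 (swap(5, 6)): [F, D, I, B, H, G, E, C, A]
After 3 (swap(8, 4)): [F, D, I, B, A, G, E, C, H]
After 4 (swap(2, 7)): [F, D, C, B, A, G, E, I, H]
After 5 (swap(6, 5)): [F, D, C, B, A, E, G, I, H]
After 6 (swap(8, 6)): [F, D, C, B, A, E, H, I, G]
After 7 (rotate_left(1, 6, k=2)): [F, B, A, E, H, D, C, I, G]
After 8 (rotate_left(4, 8, k=3)): [F, B, A, E, I, G, H, D, C]
After 9 (reverse(2, 6)): [F, B, H, G, I, E, A, D, C]
After 10 (rotate_left(0, 4, k=3)): [G, I, F, B, H, E, A, D, C]
After 11 (reverse(2, 3)): [G, I, B, F, H, E, A, D, C]
After 12 (swap(0, 2)): [B, I, G, F, H, E, A, D, C]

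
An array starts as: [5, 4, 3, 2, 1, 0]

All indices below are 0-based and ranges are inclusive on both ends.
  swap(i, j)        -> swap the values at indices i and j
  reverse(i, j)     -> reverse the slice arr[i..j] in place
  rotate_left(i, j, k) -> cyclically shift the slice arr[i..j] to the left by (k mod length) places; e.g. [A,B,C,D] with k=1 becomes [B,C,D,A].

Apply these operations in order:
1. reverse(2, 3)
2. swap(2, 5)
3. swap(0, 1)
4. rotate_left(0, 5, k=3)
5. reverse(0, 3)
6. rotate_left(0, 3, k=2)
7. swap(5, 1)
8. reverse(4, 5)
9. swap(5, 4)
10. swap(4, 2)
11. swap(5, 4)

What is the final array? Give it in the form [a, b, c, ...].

Answer: [1, 0, 5, 2, 3, 4]

Derivation:
After 1 (reverse(2, 3)): [5, 4, 2, 3, 1, 0]
After 2 (swap(2, 5)): [5, 4, 0, 3, 1, 2]
After 3 (swap(0, 1)): [4, 5, 0, 3, 1, 2]
After 4 (rotate_left(0, 5, k=3)): [3, 1, 2, 4, 5, 0]
After 5 (reverse(0, 3)): [4, 2, 1, 3, 5, 0]
After 6 (rotate_left(0, 3, k=2)): [1, 3, 4, 2, 5, 0]
After 7 (swap(5, 1)): [1, 0, 4, 2, 5, 3]
After 8 (reverse(4, 5)): [1, 0, 4, 2, 3, 5]
After 9 (swap(5, 4)): [1, 0, 4, 2, 5, 3]
After 10 (swap(4, 2)): [1, 0, 5, 2, 4, 3]
After 11 (swap(5, 4)): [1, 0, 5, 2, 3, 4]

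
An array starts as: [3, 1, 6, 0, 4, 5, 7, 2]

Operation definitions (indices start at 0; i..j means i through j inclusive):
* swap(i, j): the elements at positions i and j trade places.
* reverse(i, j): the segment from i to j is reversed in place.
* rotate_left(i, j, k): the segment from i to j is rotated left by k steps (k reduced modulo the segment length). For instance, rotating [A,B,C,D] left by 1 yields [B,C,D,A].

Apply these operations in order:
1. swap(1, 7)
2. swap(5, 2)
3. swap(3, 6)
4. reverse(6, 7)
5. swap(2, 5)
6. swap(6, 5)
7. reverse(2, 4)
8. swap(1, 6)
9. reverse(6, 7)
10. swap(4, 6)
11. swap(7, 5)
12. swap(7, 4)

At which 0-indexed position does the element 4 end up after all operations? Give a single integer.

After 1 (swap(1, 7)): [3, 2, 6, 0, 4, 5, 7, 1]
After 2 (swap(5, 2)): [3, 2, 5, 0, 4, 6, 7, 1]
After 3 (swap(3, 6)): [3, 2, 5, 7, 4, 6, 0, 1]
After 4 (reverse(6, 7)): [3, 2, 5, 7, 4, 6, 1, 0]
After 5 (swap(2, 5)): [3, 2, 6, 7, 4, 5, 1, 0]
After 6 (swap(6, 5)): [3, 2, 6, 7, 4, 1, 5, 0]
After 7 (reverse(2, 4)): [3, 2, 4, 7, 6, 1, 5, 0]
After 8 (swap(1, 6)): [3, 5, 4, 7, 6, 1, 2, 0]
After 9 (reverse(6, 7)): [3, 5, 4, 7, 6, 1, 0, 2]
After 10 (swap(4, 6)): [3, 5, 4, 7, 0, 1, 6, 2]
After 11 (swap(7, 5)): [3, 5, 4, 7, 0, 2, 6, 1]
After 12 (swap(7, 4)): [3, 5, 4, 7, 1, 2, 6, 0]

Answer: 2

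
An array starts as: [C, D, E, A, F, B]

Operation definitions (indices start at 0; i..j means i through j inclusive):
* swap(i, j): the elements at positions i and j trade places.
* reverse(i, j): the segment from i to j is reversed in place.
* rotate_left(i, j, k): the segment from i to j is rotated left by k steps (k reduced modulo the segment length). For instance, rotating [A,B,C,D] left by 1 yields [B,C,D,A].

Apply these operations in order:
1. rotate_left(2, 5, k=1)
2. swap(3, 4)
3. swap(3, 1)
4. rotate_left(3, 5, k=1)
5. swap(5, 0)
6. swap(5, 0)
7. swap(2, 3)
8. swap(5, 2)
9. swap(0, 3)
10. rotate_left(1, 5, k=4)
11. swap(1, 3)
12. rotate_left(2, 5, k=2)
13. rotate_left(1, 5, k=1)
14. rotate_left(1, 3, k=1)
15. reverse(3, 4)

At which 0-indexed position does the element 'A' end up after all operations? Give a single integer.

After 1 (rotate_left(2, 5, k=1)): [C, D, A, F, B, E]
After 2 (swap(3, 4)): [C, D, A, B, F, E]
After 3 (swap(3, 1)): [C, B, A, D, F, E]
After 4 (rotate_left(3, 5, k=1)): [C, B, A, F, E, D]
After 5 (swap(5, 0)): [D, B, A, F, E, C]
After 6 (swap(5, 0)): [C, B, A, F, E, D]
After 7 (swap(2, 3)): [C, B, F, A, E, D]
After 8 (swap(5, 2)): [C, B, D, A, E, F]
After 9 (swap(0, 3)): [A, B, D, C, E, F]
After 10 (rotate_left(1, 5, k=4)): [A, F, B, D, C, E]
After 11 (swap(1, 3)): [A, D, B, F, C, E]
After 12 (rotate_left(2, 5, k=2)): [A, D, C, E, B, F]
After 13 (rotate_left(1, 5, k=1)): [A, C, E, B, F, D]
After 14 (rotate_left(1, 3, k=1)): [A, E, B, C, F, D]
After 15 (reverse(3, 4)): [A, E, B, F, C, D]

Answer: 0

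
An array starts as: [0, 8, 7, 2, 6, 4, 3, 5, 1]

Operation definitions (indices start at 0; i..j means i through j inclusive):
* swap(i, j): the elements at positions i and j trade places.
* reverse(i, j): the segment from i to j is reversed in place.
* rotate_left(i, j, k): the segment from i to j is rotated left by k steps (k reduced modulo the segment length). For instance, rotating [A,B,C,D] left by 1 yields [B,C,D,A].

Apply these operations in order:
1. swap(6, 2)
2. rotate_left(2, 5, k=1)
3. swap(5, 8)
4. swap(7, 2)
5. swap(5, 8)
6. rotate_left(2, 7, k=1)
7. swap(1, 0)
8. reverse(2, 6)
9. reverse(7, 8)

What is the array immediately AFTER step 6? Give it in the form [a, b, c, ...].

Answer: [0, 8, 6, 4, 3, 7, 2, 5, 1]

Derivation:
After 1 (swap(6, 2)): [0, 8, 3, 2, 6, 4, 7, 5, 1]
After 2 (rotate_left(2, 5, k=1)): [0, 8, 2, 6, 4, 3, 7, 5, 1]
After 3 (swap(5, 8)): [0, 8, 2, 6, 4, 1, 7, 5, 3]
After 4 (swap(7, 2)): [0, 8, 5, 6, 4, 1, 7, 2, 3]
After 5 (swap(5, 8)): [0, 8, 5, 6, 4, 3, 7, 2, 1]
After 6 (rotate_left(2, 7, k=1)): [0, 8, 6, 4, 3, 7, 2, 5, 1]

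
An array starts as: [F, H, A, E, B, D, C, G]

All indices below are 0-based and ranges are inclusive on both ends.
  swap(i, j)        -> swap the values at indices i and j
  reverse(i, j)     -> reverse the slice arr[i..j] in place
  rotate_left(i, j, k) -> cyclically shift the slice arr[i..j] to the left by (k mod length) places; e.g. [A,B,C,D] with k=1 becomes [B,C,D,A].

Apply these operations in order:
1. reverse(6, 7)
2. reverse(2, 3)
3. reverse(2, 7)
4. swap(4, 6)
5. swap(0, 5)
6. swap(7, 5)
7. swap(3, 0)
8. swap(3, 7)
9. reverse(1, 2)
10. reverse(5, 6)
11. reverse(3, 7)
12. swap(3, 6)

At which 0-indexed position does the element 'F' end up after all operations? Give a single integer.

After 1 (reverse(6, 7)): [F, H, A, E, B, D, G, C]
After 2 (reverse(2, 3)): [F, H, E, A, B, D, G, C]
After 3 (reverse(2, 7)): [F, H, C, G, D, B, A, E]
After 4 (swap(4, 6)): [F, H, C, G, A, B, D, E]
After 5 (swap(0, 5)): [B, H, C, G, A, F, D, E]
After 6 (swap(7, 5)): [B, H, C, G, A, E, D, F]
After 7 (swap(3, 0)): [G, H, C, B, A, E, D, F]
After 8 (swap(3, 7)): [G, H, C, F, A, E, D, B]
After 9 (reverse(1, 2)): [G, C, H, F, A, E, D, B]
After 10 (reverse(5, 6)): [G, C, H, F, A, D, E, B]
After 11 (reverse(3, 7)): [G, C, H, B, E, D, A, F]
After 12 (swap(3, 6)): [G, C, H, A, E, D, B, F]

Answer: 7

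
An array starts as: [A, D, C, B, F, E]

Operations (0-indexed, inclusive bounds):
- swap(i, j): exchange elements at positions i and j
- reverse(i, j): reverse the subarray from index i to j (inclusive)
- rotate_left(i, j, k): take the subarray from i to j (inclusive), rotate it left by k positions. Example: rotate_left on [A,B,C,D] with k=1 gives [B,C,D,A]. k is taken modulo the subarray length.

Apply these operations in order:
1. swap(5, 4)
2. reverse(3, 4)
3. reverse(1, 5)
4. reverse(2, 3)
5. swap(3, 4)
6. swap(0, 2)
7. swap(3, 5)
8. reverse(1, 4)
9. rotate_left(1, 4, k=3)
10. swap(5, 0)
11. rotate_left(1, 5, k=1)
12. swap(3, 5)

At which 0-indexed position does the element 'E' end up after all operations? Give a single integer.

Answer: 4

Derivation:
After 1 (swap(5, 4)): [A, D, C, B, E, F]
After 2 (reverse(3, 4)): [A, D, C, E, B, F]
After 3 (reverse(1, 5)): [A, F, B, E, C, D]
After 4 (reverse(2, 3)): [A, F, E, B, C, D]
After 5 (swap(3, 4)): [A, F, E, C, B, D]
After 6 (swap(0, 2)): [E, F, A, C, B, D]
After 7 (swap(3, 5)): [E, F, A, D, B, C]
After 8 (reverse(1, 4)): [E, B, D, A, F, C]
After 9 (rotate_left(1, 4, k=3)): [E, F, B, D, A, C]
After 10 (swap(5, 0)): [C, F, B, D, A, E]
After 11 (rotate_left(1, 5, k=1)): [C, B, D, A, E, F]
After 12 (swap(3, 5)): [C, B, D, F, E, A]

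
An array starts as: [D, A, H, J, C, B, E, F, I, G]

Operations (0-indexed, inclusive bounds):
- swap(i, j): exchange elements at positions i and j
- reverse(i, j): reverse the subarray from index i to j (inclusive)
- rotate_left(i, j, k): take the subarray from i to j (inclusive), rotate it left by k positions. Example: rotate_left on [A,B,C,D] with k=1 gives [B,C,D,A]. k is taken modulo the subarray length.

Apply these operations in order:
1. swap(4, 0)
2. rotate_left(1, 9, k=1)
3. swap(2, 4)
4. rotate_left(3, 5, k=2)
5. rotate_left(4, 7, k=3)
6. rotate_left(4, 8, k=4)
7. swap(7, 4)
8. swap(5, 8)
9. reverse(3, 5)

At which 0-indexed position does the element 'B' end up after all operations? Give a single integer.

Answer: 2

Derivation:
After 1 (swap(4, 0)): [C, A, H, J, D, B, E, F, I, G]
After 2 (rotate_left(1, 9, k=1)): [C, H, J, D, B, E, F, I, G, A]
After 3 (swap(2, 4)): [C, H, B, D, J, E, F, I, G, A]
After 4 (rotate_left(3, 5, k=2)): [C, H, B, E, D, J, F, I, G, A]
After 5 (rotate_left(4, 7, k=3)): [C, H, B, E, I, D, J, F, G, A]
After 6 (rotate_left(4, 8, k=4)): [C, H, B, E, G, I, D, J, F, A]
After 7 (swap(7, 4)): [C, H, B, E, J, I, D, G, F, A]
After 8 (swap(5, 8)): [C, H, B, E, J, F, D, G, I, A]
After 9 (reverse(3, 5)): [C, H, B, F, J, E, D, G, I, A]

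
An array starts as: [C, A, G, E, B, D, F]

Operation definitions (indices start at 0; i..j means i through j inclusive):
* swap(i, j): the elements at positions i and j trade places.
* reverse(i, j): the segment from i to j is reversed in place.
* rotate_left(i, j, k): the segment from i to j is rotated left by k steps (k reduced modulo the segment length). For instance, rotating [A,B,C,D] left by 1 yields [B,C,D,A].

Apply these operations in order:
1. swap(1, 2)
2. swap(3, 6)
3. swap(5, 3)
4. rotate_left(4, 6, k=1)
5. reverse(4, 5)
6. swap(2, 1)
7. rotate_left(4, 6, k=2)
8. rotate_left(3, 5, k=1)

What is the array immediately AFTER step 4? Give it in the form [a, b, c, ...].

Answer: [C, G, A, D, F, E, B]

Derivation:
After 1 (swap(1, 2)): [C, G, A, E, B, D, F]
After 2 (swap(3, 6)): [C, G, A, F, B, D, E]
After 3 (swap(5, 3)): [C, G, A, D, B, F, E]
After 4 (rotate_left(4, 6, k=1)): [C, G, A, D, F, E, B]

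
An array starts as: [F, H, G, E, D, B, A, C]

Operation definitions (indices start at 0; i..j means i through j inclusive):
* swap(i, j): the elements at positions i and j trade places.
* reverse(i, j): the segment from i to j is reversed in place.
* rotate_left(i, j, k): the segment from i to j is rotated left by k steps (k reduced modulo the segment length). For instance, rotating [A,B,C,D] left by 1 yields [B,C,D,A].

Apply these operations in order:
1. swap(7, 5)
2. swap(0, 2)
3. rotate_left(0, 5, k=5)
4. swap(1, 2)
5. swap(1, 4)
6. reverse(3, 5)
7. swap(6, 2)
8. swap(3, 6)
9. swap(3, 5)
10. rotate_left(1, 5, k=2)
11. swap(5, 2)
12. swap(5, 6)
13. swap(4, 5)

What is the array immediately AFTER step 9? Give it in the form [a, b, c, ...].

After 1 (swap(7, 5)): [F, H, G, E, D, C, A, B]
After 2 (swap(0, 2)): [G, H, F, E, D, C, A, B]
After 3 (rotate_left(0, 5, k=5)): [C, G, H, F, E, D, A, B]
After 4 (swap(1, 2)): [C, H, G, F, E, D, A, B]
After 5 (swap(1, 4)): [C, E, G, F, H, D, A, B]
After 6 (reverse(3, 5)): [C, E, G, D, H, F, A, B]
After 7 (swap(6, 2)): [C, E, A, D, H, F, G, B]
After 8 (swap(3, 6)): [C, E, A, G, H, F, D, B]
After 9 (swap(3, 5)): [C, E, A, F, H, G, D, B]

Answer: [C, E, A, F, H, G, D, B]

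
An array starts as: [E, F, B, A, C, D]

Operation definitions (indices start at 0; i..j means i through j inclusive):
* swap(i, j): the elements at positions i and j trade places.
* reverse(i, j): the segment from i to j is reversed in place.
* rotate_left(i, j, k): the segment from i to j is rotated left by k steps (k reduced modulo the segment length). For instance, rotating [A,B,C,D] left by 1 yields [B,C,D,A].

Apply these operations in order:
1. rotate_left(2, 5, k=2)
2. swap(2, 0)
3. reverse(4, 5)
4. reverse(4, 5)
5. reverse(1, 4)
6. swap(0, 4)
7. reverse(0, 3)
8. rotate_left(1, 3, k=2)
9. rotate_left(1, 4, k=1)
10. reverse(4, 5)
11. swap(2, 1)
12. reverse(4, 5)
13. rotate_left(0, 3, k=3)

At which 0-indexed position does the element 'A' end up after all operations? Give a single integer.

Answer: 5

Derivation:
After 1 (rotate_left(2, 5, k=2)): [E, F, C, D, B, A]
After 2 (swap(2, 0)): [C, F, E, D, B, A]
After 3 (reverse(4, 5)): [C, F, E, D, A, B]
After 4 (reverse(4, 5)): [C, F, E, D, B, A]
After 5 (reverse(1, 4)): [C, B, D, E, F, A]
After 6 (swap(0, 4)): [F, B, D, E, C, A]
After 7 (reverse(0, 3)): [E, D, B, F, C, A]
After 8 (rotate_left(1, 3, k=2)): [E, F, D, B, C, A]
After 9 (rotate_left(1, 4, k=1)): [E, D, B, C, F, A]
After 10 (reverse(4, 5)): [E, D, B, C, A, F]
After 11 (swap(2, 1)): [E, B, D, C, A, F]
After 12 (reverse(4, 5)): [E, B, D, C, F, A]
After 13 (rotate_left(0, 3, k=3)): [C, E, B, D, F, A]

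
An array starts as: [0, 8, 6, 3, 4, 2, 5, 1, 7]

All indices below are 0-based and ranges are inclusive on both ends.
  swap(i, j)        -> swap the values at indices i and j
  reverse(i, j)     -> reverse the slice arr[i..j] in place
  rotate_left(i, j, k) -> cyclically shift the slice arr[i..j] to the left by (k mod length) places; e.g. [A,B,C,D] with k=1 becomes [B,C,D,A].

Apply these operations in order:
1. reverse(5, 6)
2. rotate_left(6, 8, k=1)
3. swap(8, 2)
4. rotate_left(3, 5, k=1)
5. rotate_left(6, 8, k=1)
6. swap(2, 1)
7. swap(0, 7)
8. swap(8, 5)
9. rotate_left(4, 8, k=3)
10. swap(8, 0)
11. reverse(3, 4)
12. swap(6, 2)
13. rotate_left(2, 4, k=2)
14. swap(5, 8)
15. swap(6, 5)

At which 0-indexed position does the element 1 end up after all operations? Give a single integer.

Answer: 7

Derivation:
After 1 (reverse(5, 6)): [0, 8, 6, 3, 4, 5, 2, 1, 7]
After 2 (rotate_left(6, 8, k=1)): [0, 8, 6, 3, 4, 5, 1, 7, 2]
After 3 (swap(8, 2)): [0, 8, 2, 3, 4, 5, 1, 7, 6]
After 4 (rotate_left(3, 5, k=1)): [0, 8, 2, 4, 5, 3, 1, 7, 6]
After 5 (rotate_left(6, 8, k=1)): [0, 8, 2, 4, 5, 3, 7, 6, 1]
After 6 (swap(2, 1)): [0, 2, 8, 4, 5, 3, 7, 6, 1]
After 7 (swap(0, 7)): [6, 2, 8, 4, 5, 3, 7, 0, 1]
After 8 (swap(8, 5)): [6, 2, 8, 4, 5, 1, 7, 0, 3]
After 9 (rotate_left(4, 8, k=3)): [6, 2, 8, 4, 0, 3, 5, 1, 7]
After 10 (swap(8, 0)): [7, 2, 8, 4, 0, 3, 5, 1, 6]
After 11 (reverse(3, 4)): [7, 2, 8, 0, 4, 3, 5, 1, 6]
After 12 (swap(6, 2)): [7, 2, 5, 0, 4, 3, 8, 1, 6]
After 13 (rotate_left(2, 4, k=2)): [7, 2, 4, 5, 0, 3, 8, 1, 6]
After 14 (swap(5, 8)): [7, 2, 4, 5, 0, 6, 8, 1, 3]
After 15 (swap(6, 5)): [7, 2, 4, 5, 0, 8, 6, 1, 3]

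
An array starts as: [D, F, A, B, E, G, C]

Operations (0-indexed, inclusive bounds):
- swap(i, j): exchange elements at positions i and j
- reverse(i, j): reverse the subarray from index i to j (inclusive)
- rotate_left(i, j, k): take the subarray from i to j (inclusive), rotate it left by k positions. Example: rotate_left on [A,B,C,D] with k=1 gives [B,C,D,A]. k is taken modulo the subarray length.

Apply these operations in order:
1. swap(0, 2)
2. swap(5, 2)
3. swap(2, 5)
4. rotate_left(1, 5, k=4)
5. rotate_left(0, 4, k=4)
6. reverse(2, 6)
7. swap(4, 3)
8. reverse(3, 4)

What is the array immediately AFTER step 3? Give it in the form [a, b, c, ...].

After 1 (swap(0, 2)): [A, F, D, B, E, G, C]
After 2 (swap(5, 2)): [A, F, G, B, E, D, C]
After 3 (swap(2, 5)): [A, F, D, B, E, G, C]

Answer: [A, F, D, B, E, G, C]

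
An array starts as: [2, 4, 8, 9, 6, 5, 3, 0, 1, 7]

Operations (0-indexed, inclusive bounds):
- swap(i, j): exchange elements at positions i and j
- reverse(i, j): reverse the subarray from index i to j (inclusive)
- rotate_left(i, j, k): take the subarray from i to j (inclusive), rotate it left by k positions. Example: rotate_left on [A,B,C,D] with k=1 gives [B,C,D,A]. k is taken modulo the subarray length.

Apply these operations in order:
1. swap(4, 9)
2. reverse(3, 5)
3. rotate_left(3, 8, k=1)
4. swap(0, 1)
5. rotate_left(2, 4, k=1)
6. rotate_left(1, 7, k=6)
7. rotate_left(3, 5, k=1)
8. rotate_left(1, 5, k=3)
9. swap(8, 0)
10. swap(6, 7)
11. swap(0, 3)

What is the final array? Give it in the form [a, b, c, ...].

After 1 (swap(4, 9)): [2, 4, 8, 9, 7, 5, 3, 0, 1, 6]
After 2 (reverse(3, 5)): [2, 4, 8, 5, 7, 9, 3, 0, 1, 6]
After 3 (rotate_left(3, 8, k=1)): [2, 4, 8, 7, 9, 3, 0, 1, 5, 6]
After 4 (swap(0, 1)): [4, 2, 8, 7, 9, 3, 0, 1, 5, 6]
After 5 (rotate_left(2, 4, k=1)): [4, 2, 7, 9, 8, 3, 0, 1, 5, 6]
After 6 (rotate_left(1, 7, k=6)): [4, 1, 2, 7, 9, 8, 3, 0, 5, 6]
After 7 (rotate_left(3, 5, k=1)): [4, 1, 2, 9, 8, 7, 3, 0, 5, 6]
After 8 (rotate_left(1, 5, k=3)): [4, 8, 7, 1, 2, 9, 3, 0, 5, 6]
After 9 (swap(8, 0)): [5, 8, 7, 1, 2, 9, 3, 0, 4, 6]
After 10 (swap(6, 7)): [5, 8, 7, 1, 2, 9, 0, 3, 4, 6]
After 11 (swap(0, 3)): [1, 8, 7, 5, 2, 9, 0, 3, 4, 6]

Answer: [1, 8, 7, 5, 2, 9, 0, 3, 4, 6]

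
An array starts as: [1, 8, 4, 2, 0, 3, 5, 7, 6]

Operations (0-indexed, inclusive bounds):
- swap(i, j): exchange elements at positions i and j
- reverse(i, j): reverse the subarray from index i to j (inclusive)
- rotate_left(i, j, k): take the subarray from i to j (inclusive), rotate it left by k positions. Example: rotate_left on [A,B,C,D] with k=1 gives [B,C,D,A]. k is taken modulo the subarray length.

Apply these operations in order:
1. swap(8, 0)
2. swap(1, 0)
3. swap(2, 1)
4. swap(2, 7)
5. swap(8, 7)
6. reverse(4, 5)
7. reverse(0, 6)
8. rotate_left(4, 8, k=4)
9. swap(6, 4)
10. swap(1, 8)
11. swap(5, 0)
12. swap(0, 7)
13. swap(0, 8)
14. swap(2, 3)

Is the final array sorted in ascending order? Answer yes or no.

After 1 (swap(8, 0)): [6, 8, 4, 2, 0, 3, 5, 7, 1]
After 2 (swap(1, 0)): [8, 6, 4, 2, 0, 3, 5, 7, 1]
After 3 (swap(2, 1)): [8, 4, 6, 2, 0, 3, 5, 7, 1]
After 4 (swap(2, 7)): [8, 4, 7, 2, 0, 3, 5, 6, 1]
After 5 (swap(8, 7)): [8, 4, 7, 2, 0, 3, 5, 1, 6]
After 6 (reverse(4, 5)): [8, 4, 7, 2, 3, 0, 5, 1, 6]
After 7 (reverse(0, 6)): [5, 0, 3, 2, 7, 4, 8, 1, 6]
After 8 (rotate_left(4, 8, k=4)): [5, 0, 3, 2, 6, 7, 4, 8, 1]
After 9 (swap(6, 4)): [5, 0, 3, 2, 4, 7, 6, 8, 1]
After 10 (swap(1, 8)): [5, 1, 3, 2, 4, 7, 6, 8, 0]
After 11 (swap(5, 0)): [7, 1, 3, 2, 4, 5, 6, 8, 0]
After 12 (swap(0, 7)): [8, 1, 3, 2, 4, 5, 6, 7, 0]
After 13 (swap(0, 8)): [0, 1, 3, 2, 4, 5, 6, 7, 8]
After 14 (swap(2, 3)): [0, 1, 2, 3, 4, 5, 6, 7, 8]

Answer: yes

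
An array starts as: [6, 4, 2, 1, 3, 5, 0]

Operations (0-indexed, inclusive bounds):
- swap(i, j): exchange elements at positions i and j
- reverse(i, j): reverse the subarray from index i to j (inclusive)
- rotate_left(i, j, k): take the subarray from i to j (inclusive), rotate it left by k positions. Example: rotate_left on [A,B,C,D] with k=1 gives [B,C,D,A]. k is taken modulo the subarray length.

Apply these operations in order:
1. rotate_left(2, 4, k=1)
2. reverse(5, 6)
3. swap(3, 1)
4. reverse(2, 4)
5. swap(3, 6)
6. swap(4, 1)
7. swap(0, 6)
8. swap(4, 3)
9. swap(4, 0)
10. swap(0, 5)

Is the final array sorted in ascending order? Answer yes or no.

Answer: yes

Derivation:
After 1 (rotate_left(2, 4, k=1)): [6, 4, 1, 3, 2, 5, 0]
After 2 (reverse(5, 6)): [6, 4, 1, 3, 2, 0, 5]
After 3 (swap(3, 1)): [6, 3, 1, 4, 2, 0, 5]
After 4 (reverse(2, 4)): [6, 3, 2, 4, 1, 0, 5]
After 5 (swap(3, 6)): [6, 3, 2, 5, 1, 0, 4]
After 6 (swap(4, 1)): [6, 1, 2, 5, 3, 0, 4]
After 7 (swap(0, 6)): [4, 1, 2, 5, 3, 0, 6]
After 8 (swap(4, 3)): [4, 1, 2, 3, 5, 0, 6]
After 9 (swap(4, 0)): [5, 1, 2, 3, 4, 0, 6]
After 10 (swap(0, 5)): [0, 1, 2, 3, 4, 5, 6]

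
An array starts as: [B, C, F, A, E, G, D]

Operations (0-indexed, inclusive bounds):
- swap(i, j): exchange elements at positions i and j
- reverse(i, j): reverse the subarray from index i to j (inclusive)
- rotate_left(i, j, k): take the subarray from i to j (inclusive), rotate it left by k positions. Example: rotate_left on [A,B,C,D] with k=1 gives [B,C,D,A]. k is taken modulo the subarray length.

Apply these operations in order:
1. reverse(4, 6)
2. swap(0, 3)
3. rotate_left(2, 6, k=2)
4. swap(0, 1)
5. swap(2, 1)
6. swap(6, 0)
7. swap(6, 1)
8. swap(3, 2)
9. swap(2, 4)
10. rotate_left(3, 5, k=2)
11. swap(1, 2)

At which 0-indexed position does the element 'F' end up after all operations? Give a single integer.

After 1 (reverse(4, 6)): [B, C, F, A, D, G, E]
After 2 (swap(0, 3)): [A, C, F, B, D, G, E]
After 3 (rotate_left(2, 6, k=2)): [A, C, D, G, E, F, B]
After 4 (swap(0, 1)): [C, A, D, G, E, F, B]
After 5 (swap(2, 1)): [C, D, A, G, E, F, B]
After 6 (swap(6, 0)): [B, D, A, G, E, F, C]
After 7 (swap(6, 1)): [B, C, A, G, E, F, D]
After 8 (swap(3, 2)): [B, C, G, A, E, F, D]
After 9 (swap(2, 4)): [B, C, E, A, G, F, D]
After 10 (rotate_left(3, 5, k=2)): [B, C, E, F, A, G, D]
After 11 (swap(1, 2)): [B, E, C, F, A, G, D]

Answer: 3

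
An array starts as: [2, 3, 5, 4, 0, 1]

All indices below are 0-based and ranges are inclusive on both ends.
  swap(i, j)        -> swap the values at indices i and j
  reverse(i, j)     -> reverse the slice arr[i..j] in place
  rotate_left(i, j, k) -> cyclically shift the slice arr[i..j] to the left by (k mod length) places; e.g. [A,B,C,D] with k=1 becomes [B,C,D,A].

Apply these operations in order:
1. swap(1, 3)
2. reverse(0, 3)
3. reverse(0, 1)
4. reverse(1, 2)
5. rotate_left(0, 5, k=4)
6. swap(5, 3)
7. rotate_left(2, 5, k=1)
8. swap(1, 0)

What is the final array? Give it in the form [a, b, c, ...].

Answer: [1, 0, 2, 3, 4, 5]

Derivation:
After 1 (swap(1, 3)): [2, 4, 5, 3, 0, 1]
After 2 (reverse(0, 3)): [3, 5, 4, 2, 0, 1]
After 3 (reverse(0, 1)): [5, 3, 4, 2, 0, 1]
After 4 (reverse(1, 2)): [5, 4, 3, 2, 0, 1]
After 5 (rotate_left(0, 5, k=4)): [0, 1, 5, 4, 3, 2]
After 6 (swap(5, 3)): [0, 1, 5, 2, 3, 4]
After 7 (rotate_left(2, 5, k=1)): [0, 1, 2, 3, 4, 5]
After 8 (swap(1, 0)): [1, 0, 2, 3, 4, 5]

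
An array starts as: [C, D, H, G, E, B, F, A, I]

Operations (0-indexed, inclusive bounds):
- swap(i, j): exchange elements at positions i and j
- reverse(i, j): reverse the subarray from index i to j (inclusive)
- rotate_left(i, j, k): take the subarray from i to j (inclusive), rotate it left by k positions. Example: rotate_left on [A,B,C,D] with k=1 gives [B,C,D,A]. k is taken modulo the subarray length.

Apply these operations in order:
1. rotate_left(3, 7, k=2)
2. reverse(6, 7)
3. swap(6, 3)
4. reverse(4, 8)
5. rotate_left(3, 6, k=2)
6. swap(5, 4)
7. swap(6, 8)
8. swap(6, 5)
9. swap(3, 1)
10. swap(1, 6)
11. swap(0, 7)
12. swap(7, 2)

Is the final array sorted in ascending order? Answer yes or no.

After 1 (rotate_left(3, 7, k=2)): [C, D, H, B, F, A, G, E, I]
After 2 (reverse(6, 7)): [C, D, H, B, F, A, E, G, I]
After 3 (swap(6, 3)): [C, D, H, E, F, A, B, G, I]
After 4 (reverse(4, 8)): [C, D, H, E, I, G, B, A, F]
After 5 (rotate_left(3, 6, k=2)): [C, D, H, G, B, E, I, A, F]
After 6 (swap(5, 4)): [C, D, H, G, E, B, I, A, F]
After 7 (swap(6, 8)): [C, D, H, G, E, B, F, A, I]
After 8 (swap(6, 5)): [C, D, H, G, E, F, B, A, I]
After 9 (swap(3, 1)): [C, G, H, D, E, F, B, A, I]
After 10 (swap(1, 6)): [C, B, H, D, E, F, G, A, I]
After 11 (swap(0, 7)): [A, B, H, D, E, F, G, C, I]
After 12 (swap(7, 2)): [A, B, C, D, E, F, G, H, I]

Answer: yes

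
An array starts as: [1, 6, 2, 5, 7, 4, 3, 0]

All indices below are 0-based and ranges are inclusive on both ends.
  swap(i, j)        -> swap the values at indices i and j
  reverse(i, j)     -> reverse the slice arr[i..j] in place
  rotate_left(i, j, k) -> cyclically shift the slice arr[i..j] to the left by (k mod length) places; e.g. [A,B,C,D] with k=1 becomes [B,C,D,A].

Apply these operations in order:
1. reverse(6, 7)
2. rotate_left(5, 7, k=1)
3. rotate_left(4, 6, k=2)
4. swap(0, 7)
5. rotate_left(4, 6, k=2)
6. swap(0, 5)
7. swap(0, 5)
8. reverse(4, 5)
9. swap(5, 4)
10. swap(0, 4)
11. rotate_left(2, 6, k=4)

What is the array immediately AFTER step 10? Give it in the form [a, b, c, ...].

Answer: [0, 6, 2, 5, 4, 3, 7, 1]

Derivation:
After 1 (reverse(6, 7)): [1, 6, 2, 5, 7, 4, 0, 3]
After 2 (rotate_left(5, 7, k=1)): [1, 6, 2, 5, 7, 0, 3, 4]
After 3 (rotate_left(4, 6, k=2)): [1, 6, 2, 5, 3, 7, 0, 4]
After 4 (swap(0, 7)): [4, 6, 2, 5, 3, 7, 0, 1]
After 5 (rotate_left(4, 6, k=2)): [4, 6, 2, 5, 0, 3, 7, 1]
After 6 (swap(0, 5)): [3, 6, 2, 5, 0, 4, 7, 1]
After 7 (swap(0, 5)): [4, 6, 2, 5, 0, 3, 7, 1]
After 8 (reverse(4, 5)): [4, 6, 2, 5, 3, 0, 7, 1]
After 9 (swap(5, 4)): [4, 6, 2, 5, 0, 3, 7, 1]
After 10 (swap(0, 4)): [0, 6, 2, 5, 4, 3, 7, 1]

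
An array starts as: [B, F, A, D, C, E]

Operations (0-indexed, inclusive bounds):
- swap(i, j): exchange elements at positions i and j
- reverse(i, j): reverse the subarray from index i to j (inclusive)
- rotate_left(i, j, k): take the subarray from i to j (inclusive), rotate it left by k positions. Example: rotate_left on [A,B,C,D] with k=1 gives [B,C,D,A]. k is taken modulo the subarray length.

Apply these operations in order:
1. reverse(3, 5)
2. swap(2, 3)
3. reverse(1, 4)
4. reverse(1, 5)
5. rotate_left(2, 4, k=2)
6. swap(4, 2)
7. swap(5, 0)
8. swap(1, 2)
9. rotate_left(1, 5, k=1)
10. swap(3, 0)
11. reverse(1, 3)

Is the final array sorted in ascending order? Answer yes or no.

After 1 (reverse(3, 5)): [B, F, A, E, C, D]
After 2 (swap(2, 3)): [B, F, E, A, C, D]
After 3 (reverse(1, 4)): [B, C, A, E, F, D]
After 4 (reverse(1, 5)): [B, D, F, E, A, C]
After 5 (rotate_left(2, 4, k=2)): [B, D, A, F, E, C]
After 6 (swap(4, 2)): [B, D, E, F, A, C]
After 7 (swap(5, 0)): [C, D, E, F, A, B]
After 8 (swap(1, 2)): [C, E, D, F, A, B]
After 9 (rotate_left(1, 5, k=1)): [C, D, F, A, B, E]
After 10 (swap(3, 0)): [A, D, F, C, B, E]
After 11 (reverse(1, 3)): [A, C, F, D, B, E]

Answer: no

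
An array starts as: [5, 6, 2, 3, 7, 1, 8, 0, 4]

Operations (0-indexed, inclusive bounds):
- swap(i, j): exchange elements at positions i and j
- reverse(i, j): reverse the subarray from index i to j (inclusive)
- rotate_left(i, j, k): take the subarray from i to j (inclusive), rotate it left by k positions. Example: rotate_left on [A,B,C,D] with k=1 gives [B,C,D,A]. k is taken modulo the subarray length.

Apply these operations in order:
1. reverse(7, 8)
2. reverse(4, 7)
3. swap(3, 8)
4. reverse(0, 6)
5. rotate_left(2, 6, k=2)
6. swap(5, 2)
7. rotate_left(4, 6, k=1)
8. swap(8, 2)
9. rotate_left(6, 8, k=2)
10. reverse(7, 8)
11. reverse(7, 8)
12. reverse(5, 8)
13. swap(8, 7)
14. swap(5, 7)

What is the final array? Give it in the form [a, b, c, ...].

After 1 (reverse(7, 8)): [5, 6, 2, 3, 7, 1, 8, 4, 0]
After 2 (reverse(4, 7)): [5, 6, 2, 3, 4, 8, 1, 7, 0]
After 3 (swap(3, 8)): [5, 6, 2, 0, 4, 8, 1, 7, 3]
After 4 (reverse(0, 6)): [1, 8, 4, 0, 2, 6, 5, 7, 3]
After 5 (rotate_left(2, 6, k=2)): [1, 8, 2, 6, 5, 4, 0, 7, 3]
After 6 (swap(5, 2)): [1, 8, 4, 6, 5, 2, 0, 7, 3]
After 7 (rotate_left(4, 6, k=1)): [1, 8, 4, 6, 2, 0, 5, 7, 3]
After 8 (swap(8, 2)): [1, 8, 3, 6, 2, 0, 5, 7, 4]
After 9 (rotate_left(6, 8, k=2)): [1, 8, 3, 6, 2, 0, 4, 5, 7]
After 10 (reverse(7, 8)): [1, 8, 3, 6, 2, 0, 4, 7, 5]
After 11 (reverse(7, 8)): [1, 8, 3, 6, 2, 0, 4, 5, 7]
After 12 (reverse(5, 8)): [1, 8, 3, 6, 2, 7, 5, 4, 0]
After 13 (swap(8, 7)): [1, 8, 3, 6, 2, 7, 5, 0, 4]
After 14 (swap(5, 7)): [1, 8, 3, 6, 2, 0, 5, 7, 4]

Answer: [1, 8, 3, 6, 2, 0, 5, 7, 4]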